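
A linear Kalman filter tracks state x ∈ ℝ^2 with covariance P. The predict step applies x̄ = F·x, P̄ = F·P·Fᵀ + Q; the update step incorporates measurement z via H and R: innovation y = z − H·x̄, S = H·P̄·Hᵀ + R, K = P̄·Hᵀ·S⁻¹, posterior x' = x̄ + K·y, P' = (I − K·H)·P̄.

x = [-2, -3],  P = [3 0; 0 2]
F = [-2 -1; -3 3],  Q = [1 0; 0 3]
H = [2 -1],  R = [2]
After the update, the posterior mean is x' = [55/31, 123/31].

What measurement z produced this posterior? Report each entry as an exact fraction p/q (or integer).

z = [-1]

x̄ = F·x = [7, -3]
P̄ = F·P·Fᵀ + Q = [15 12; 12 48]
S = H·P̄·Hᵀ + R = [62]
K = P̄·Hᵀ·S⁻¹ = [9/31; -12/31]
x' − x̄ = [-162/31, 216/31] = K·y
y = (KᵀK)⁻¹·Kᵀ·(x' − x̄) = [-18]
z = y + H·x̄ = [-18] + [17] = [-1]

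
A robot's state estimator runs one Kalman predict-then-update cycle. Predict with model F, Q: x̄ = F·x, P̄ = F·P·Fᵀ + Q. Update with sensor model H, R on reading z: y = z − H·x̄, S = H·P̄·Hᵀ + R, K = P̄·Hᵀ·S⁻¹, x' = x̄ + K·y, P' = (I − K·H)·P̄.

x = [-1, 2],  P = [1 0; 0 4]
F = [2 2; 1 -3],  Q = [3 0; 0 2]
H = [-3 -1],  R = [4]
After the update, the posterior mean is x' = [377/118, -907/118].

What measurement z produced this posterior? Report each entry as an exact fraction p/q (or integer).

z = [-2]

x̄ = F·x = [2, -7]
P̄ = F·P·Fᵀ + Q = [23 -22; -22 39]
S = H·P̄·Hᵀ + R = [118]
K = P̄·Hᵀ·S⁻¹ = [-47/118; 27/118]
x' − x̄ = [141/118, -81/118] = K·y
y = (KᵀK)⁻¹·Kᵀ·(x' − x̄) = [-3]
z = y + H·x̄ = [-3] + [1] = [-2]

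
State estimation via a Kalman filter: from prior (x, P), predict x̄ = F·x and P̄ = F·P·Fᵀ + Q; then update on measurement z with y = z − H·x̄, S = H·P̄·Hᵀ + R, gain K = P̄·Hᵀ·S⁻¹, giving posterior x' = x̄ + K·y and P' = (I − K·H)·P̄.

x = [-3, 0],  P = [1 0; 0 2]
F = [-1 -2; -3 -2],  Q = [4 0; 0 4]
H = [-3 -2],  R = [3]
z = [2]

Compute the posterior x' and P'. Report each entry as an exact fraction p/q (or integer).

x̄ = F·x = [3, 9]
P̄ = F·P·Fᵀ + Q = [13 11; 11 21]
y = z − H·x̄ = [29]
S = H·P̄·Hᵀ + R = [336]
K = P̄·Hᵀ·S⁻¹ = [-61/336; -25/112]
x' = x̄ + K·y = [-761/336, 283/112]
P' = (I − K·H)·P̄ = [647/336 -293/112; -293/112 477/112]

x' = [-761/336, 283/112]
P' = [647/336 -293/112; -293/112 477/112]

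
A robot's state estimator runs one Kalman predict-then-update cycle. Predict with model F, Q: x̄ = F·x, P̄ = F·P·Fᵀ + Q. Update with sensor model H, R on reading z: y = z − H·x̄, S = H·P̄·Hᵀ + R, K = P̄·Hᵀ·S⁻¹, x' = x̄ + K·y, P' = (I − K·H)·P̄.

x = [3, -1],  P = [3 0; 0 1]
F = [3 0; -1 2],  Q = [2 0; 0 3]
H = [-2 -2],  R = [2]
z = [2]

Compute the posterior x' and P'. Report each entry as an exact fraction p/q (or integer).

x' = [187/43, -225/43]
P' = [447/43 -427/43; -427/43 428/43]

x̄ = F·x = [9, -5]
P̄ = F·P·Fᵀ + Q = [29 -9; -9 10]
y = z − H·x̄ = [10]
S = H·P̄·Hᵀ + R = [86]
K = P̄·Hᵀ·S⁻¹ = [-20/43; -1/43]
x' = x̄ + K·y = [187/43, -225/43]
P' = (I − K·H)·P̄ = [447/43 -427/43; -427/43 428/43]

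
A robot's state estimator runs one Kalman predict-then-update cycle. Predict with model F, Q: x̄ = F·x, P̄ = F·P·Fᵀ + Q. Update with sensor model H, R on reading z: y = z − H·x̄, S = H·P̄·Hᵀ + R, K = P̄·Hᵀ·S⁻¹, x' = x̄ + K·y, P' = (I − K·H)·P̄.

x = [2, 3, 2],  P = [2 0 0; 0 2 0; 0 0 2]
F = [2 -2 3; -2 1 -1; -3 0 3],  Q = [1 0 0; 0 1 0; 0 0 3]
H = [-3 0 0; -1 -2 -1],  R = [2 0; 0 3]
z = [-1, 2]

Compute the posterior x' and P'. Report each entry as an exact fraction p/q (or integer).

x' = [1739/4876, -1259/1219, -3003/9752]
P' = [1615/7314 -436/3657 91/4876; -436/3657 3041/3657 -1226/1219; 91/4876 -1226/1219 37233/9752]

x̄ = F·x = [4, -3, 0]
P̄ = F·P·Fᵀ + Q = [35 -18 6; -18 13 6; 6 6 39]
y = z − H·x̄ = [11, 0]
S = H·P̄·Hᵀ + R = [317 15; 15 93]
K = P̄·Hᵀ·S⁻¹ = [-1615/4876 -5/14628; 218/1219 -656/3657; -273/9752 -5933/9752]
x' = x̄ + K·y = [1739/4876, -1259/1219, -3003/9752]
P' = (I − K·H)·P̄ = [1615/7314 -436/3657 91/4876; -436/3657 3041/3657 -1226/1219; 91/4876 -1226/1219 37233/9752]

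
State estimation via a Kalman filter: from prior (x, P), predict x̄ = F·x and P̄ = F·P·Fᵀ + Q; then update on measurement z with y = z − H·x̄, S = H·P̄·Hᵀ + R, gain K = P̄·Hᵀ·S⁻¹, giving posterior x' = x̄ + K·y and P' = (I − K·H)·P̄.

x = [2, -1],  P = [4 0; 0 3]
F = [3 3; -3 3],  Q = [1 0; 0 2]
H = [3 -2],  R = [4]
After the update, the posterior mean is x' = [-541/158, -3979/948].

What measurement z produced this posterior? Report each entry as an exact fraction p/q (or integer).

x̄ = F·x = [3, -9]
P̄ = F·P·Fᵀ + Q = [64 -9; -9 65]
S = H·P̄·Hᵀ + R = [948]
K = P̄·Hᵀ·S⁻¹ = [35/158; -157/948]
x' − x̄ = [-1015/158, 4553/948] = K·y
y = (KᵀK)⁻¹·Kᵀ·(x' − x̄) = [-29]
z = y + H·x̄ = [-29] + [27] = [-2]

z = [-2]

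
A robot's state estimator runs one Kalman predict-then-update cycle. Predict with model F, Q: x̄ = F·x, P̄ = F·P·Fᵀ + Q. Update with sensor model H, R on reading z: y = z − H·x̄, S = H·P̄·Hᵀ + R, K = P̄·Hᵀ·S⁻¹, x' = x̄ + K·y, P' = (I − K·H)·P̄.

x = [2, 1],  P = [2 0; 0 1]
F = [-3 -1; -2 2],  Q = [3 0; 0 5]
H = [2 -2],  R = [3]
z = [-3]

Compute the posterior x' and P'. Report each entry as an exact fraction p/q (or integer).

x̄ = F·x = [-7, -2]
P̄ = F·P·Fᵀ + Q = [22 10; 10 17]
y = z − H·x̄ = [7]
S = H·P̄·Hᵀ + R = [79]
K = P̄·Hᵀ·S⁻¹ = [24/79; -14/79]
x' = x̄ + K·y = [-385/79, -256/79]
P' = (I − K·H)·P̄ = [1162/79 1126/79; 1126/79 1147/79]

x' = [-385/79, -256/79]
P' = [1162/79 1126/79; 1126/79 1147/79]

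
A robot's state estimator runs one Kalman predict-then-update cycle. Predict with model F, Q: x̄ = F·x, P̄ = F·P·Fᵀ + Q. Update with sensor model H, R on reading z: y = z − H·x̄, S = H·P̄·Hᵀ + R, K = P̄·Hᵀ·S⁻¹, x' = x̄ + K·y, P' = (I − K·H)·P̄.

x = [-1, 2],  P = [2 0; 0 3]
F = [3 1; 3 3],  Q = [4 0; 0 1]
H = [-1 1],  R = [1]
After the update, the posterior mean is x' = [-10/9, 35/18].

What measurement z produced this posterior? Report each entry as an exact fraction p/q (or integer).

x̄ = F·x = [-1, 3]
P̄ = F·P·Fᵀ + Q = [25 27; 27 46]
S = H·P̄·Hᵀ + R = [18]
K = P̄·Hᵀ·S⁻¹ = [1/9; 19/18]
x' − x̄ = [-1/9, -19/18] = K·y
y = (KᵀK)⁻¹·Kᵀ·(x' − x̄) = [-1]
z = y + H·x̄ = [-1] + [4] = [3]

z = [3]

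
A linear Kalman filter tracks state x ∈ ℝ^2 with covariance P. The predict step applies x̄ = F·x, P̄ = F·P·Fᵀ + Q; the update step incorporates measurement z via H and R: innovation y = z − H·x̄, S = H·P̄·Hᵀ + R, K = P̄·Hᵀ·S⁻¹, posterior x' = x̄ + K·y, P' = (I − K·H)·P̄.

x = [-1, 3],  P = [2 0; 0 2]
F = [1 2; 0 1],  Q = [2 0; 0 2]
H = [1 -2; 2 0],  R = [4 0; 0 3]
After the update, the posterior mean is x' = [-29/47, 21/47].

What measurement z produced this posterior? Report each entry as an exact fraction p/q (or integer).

x̄ = F·x = [5, 3]
P̄ = F·P·Fᵀ + Q = [12 4; 4 4]
S = H·P̄·Hᵀ + R = [16 8; 8 51]
K = P̄·Hᵀ·S⁻¹ = [3/188 22/47; -67/188 10/47]
x' − x̄ = [-264/47, -120/47] = K·y
y = (KᵀK)⁻¹·Kᵀ·(x' − x̄) = [0, -12]
z = y + H·x̄ = [0, -12] + [-1, 10] = [-1, -2]

z = [-1, -2]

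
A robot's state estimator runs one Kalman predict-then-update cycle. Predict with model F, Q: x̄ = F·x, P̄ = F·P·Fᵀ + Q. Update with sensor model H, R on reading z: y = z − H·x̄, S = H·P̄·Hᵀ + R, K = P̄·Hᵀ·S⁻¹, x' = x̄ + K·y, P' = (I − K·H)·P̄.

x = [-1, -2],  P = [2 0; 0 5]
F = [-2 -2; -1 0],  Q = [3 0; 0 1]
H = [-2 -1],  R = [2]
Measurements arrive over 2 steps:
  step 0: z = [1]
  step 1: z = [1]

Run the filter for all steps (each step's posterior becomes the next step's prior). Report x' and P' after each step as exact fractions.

step 0: x̄ = F·x = [6, 1]
step 0: P̄ = F·P·Fᵀ + Q = [31 4; 4 3]
step 0: y = z − H·x̄ = [14]
step 0: S = H·P̄·Hᵀ + R = [145]
step 0: K = P̄·Hᵀ·S⁻¹ = [-66/145; -11/145]
step 0: x' = x̄ + K·y = [-54/145, -9/145]
step 0: P' = (I − K·H)·P̄ = [139/145 -146/145; -146/145 314/145]
step 1: x̄ = F·x = [126/145, 54/145]
step 1: P̄ = F·P·Fᵀ + Q = [1079/145 -14/145; -14/145 284/145]
step 1: y = z − H·x̄ = [451/145]
step 1: S = H·P̄·Hᵀ + R = [4834/145]
step 1: K = P̄·Hᵀ·S⁻¹ = [-1072/2417; -128/2417]
step 1: x' = x̄ + K·y = [-1234/2417, 502/2417]
step 1: P' = (I − K·H)·P̄ = [2135/2417 -2126/2417; -2126/2417 4508/2417]

step 0: x' = [-54/145, -9/145], P' = [139/145 -146/145; -146/145 314/145]
step 1: x' = [-1234/2417, 502/2417], P' = [2135/2417 -2126/2417; -2126/2417 4508/2417]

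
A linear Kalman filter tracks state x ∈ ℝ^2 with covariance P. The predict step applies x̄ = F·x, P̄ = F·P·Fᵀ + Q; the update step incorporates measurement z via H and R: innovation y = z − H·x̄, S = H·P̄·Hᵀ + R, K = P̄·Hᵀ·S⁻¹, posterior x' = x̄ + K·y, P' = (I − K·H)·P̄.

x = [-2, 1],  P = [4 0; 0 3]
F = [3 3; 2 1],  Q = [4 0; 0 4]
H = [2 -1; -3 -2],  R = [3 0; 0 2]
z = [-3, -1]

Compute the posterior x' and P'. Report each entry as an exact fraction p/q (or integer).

x' = [-2759/5149, 30973/25745]
P' = [1346/5149 -1226/5149; -1226/5149 15958/25745]

x̄ = F·x = [-3, -3]
P̄ = F·P·Fᵀ + Q = [67 33; 33 23]
y = z − H·x̄ = [0, -16]
S = H·P̄·Hᵀ + R = [162 -389; -389 1093]
K = P̄·Hᵀ·S⁻¹ = [1306/5149 -793/5149; -9406/25745 -6763/25745]
x' = x̄ + K·y = [-2759/5149, 30973/25745]
P' = (I − K·H)·P̄ = [1346/5149 -1226/5149; -1226/5149 15958/25745]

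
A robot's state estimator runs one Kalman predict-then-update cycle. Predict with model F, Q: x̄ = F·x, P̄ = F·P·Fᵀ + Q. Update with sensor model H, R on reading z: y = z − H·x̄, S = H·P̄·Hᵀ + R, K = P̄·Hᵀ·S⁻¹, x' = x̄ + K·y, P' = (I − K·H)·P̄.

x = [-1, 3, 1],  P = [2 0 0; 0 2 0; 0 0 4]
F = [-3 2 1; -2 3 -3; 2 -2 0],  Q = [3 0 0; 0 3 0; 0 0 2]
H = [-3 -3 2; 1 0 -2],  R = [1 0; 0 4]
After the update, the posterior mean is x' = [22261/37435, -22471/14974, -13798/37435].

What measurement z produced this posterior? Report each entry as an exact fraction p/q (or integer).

x̄ = F·x = [10, 8, -8]
P̄ = F·P·Fᵀ + Q = [33 12 -20; 12 65 -20; -20 -20 18]
S = H·P̄·Hᵀ + R = [1651 -487; -487 189]
K = P̄·Hᵀ·S⁻¹ = [1238/37435 17649/37435; -5179/14974 -9225/14974; 1106/37435 -8242/37435]
x' − x̄ = [-352089/37435, -142263/14974, 285682/37435] = K·y
y = (KᵀK)⁻¹·Kᵀ·(x' − x̄) = [72, -25]
z = y + H·x̄ = [72, -25] + [-70, 26] = [2, 1]

z = [2, 1]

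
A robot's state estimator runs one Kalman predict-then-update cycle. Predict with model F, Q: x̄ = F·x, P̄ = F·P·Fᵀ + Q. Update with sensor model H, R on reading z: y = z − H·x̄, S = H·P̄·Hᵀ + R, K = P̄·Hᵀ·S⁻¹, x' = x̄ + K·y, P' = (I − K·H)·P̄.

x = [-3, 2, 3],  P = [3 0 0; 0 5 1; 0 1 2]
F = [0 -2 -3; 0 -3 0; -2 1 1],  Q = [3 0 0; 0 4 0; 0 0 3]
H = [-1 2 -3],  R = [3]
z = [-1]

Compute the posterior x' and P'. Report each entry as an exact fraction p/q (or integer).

x̄ = F·x = [-13, -6, 11]
P̄ = F·P·Fᵀ + Q = [53 39 -21; 39 49 -18; -21 -18 24]
y = z − H·x̄ = [31]
S = H·P̄·Hᵀ + R = [402]
K = P̄·Hᵀ·S⁻¹ = [44/201; 113/402; -29/134]
x' = x̄ + K·y = [-1249/201, 1091/402, 575/134]
P' = (I − K·H)·P̄ = [6781/201 2867/201 -131/67; 2867/201 6929/402 865/134; -131/67 865/134 693/134]

x' = [-1249/201, 1091/402, 575/134]
P' = [6781/201 2867/201 -131/67; 2867/201 6929/402 865/134; -131/67 865/134 693/134]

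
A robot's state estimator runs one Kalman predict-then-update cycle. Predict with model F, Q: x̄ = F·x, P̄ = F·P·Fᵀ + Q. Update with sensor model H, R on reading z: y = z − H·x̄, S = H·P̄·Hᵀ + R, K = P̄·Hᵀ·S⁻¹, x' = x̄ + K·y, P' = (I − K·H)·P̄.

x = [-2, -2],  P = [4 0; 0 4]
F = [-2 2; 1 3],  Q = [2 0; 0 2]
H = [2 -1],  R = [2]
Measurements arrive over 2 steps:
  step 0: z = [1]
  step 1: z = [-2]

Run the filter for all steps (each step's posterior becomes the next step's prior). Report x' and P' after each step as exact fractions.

step 0: x̄ = F·x = [0, -8]
step 0: P̄ = F·P·Fᵀ + Q = [34 16; 16 42]
step 0: y = z − H·x̄ = [-7]
step 0: S = H·P̄·Hᵀ + R = [116]
step 0: K = P̄·Hᵀ·S⁻¹ = [13/29; -5/58]
step 0: x' = x̄ + K·y = [-91/29, -429/58]
step 0: P' = (I − K·H)·P̄ = [310/29 594/29; 594/29 1193/29]
step 1: x̄ = F·x = [-247/29, -1469/58]
step 1: P̄ = F·P·Fᵀ + Q = [1318/29 4162/29; 4162/29 14669/29]
step 1: y = z − H·x̄ = [-597/58]
step 1: S = H·P̄·Hᵀ + R = [3351/29]
step 1: K = P̄·Hᵀ·S⁻¹ = [-1526/3351; -2115/1117]
step 1: x' = x̄ + K·y = [-4278/1117, -6521/1117]
step 1: P' = (I − K·H)·P̄ = [71998/3351 49016/1117; 49016/1117 102262/1117]

step 0: x' = [-91/29, -429/58], P' = [310/29 594/29; 594/29 1193/29]
step 1: x' = [-4278/1117, -6521/1117], P' = [71998/3351 49016/1117; 49016/1117 102262/1117]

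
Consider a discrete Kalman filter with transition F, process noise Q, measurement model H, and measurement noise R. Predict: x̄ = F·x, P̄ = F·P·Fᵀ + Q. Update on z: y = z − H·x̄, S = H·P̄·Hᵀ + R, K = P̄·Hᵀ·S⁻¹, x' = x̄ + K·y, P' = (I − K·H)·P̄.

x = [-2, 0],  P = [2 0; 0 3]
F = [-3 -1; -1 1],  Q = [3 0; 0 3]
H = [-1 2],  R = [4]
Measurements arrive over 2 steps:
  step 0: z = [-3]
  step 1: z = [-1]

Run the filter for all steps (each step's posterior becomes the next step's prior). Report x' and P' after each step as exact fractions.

step 0: x̄ = F·x = [6, 2]
step 0: P̄ = F·P·Fᵀ + Q = [24 3; 3 8]
step 0: y = z − H·x̄ = [-1]
step 0: S = H·P̄·Hᵀ + R = [48]
step 0: K = P̄·Hᵀ·S⁻¹ = [-3/8; 13/48]
step 0: x' = x̄ + K·y = [51/8, 83/48]
step 0: P' = (I − K·H)·P̄ = [69/4 63/8; 63/8 215/48]
step 1: x̄ = F·x = [-1001/48, -223/48]
step 1: P̄ = F·P·Fᵀ + Q = [10079/48 1513/48; 1513/48 431/48]
step 1: y = z − H·x̄ = [-201/16]
step 1: S = H·P̄·Hᵀ + R = [1981/16]
step 1: K = P̄·Hᵀ·S⁻¹ = [-2351/1981; -31/283]
step 1: x' = x̄ + K·y = [-35333/5943, -2776/849]
step 1: P' = (I − K·H)·P̄ = [211556/5943 13096/849; 13096/849 6362/849]

step 0: x' = [51/8, 83/48], P' = [69/4 63/8; 63/8 215/48]
step 1: x' = [-35333/5943, -2776/849], P' = [211556/5943 13096/849; 13096/849 6362/849]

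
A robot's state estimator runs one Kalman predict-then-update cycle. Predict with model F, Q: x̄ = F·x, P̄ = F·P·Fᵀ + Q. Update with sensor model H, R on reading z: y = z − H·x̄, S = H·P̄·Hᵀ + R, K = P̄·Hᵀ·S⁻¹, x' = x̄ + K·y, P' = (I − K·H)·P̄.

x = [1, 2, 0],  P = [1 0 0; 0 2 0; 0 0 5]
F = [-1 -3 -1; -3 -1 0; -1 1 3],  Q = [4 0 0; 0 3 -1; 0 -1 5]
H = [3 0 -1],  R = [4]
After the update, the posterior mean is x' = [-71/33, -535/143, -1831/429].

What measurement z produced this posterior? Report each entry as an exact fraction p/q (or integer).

x̄ = F·x = [-7, -5, 1]
P̄ = F·P·Fᵀ + Q = [28 9 -20; 9 14 0; -20 0 53]
S = H·P̄·Hᵀ + R = [429]
K = P̄·Hᵀ·S⁻¹ = [8/33; 9/143; -113/429]
x' − x̄ = [160/33, 180/143, -2260/429] = K·y
y = (KᵀK)⁻¹·Kᵀ·(x' − x̄) = [20]
z = y + H·x̄ = [20] + [-22] = [-2]

z = [-2]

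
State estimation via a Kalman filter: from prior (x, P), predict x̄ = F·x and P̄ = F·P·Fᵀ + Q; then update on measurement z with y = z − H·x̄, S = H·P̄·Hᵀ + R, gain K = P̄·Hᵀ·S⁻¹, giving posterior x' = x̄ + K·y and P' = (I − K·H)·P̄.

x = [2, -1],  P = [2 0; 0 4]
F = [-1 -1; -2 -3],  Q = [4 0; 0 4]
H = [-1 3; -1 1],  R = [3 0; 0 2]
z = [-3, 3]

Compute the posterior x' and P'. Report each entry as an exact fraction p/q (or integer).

x' = [-3087/836, -39/19]
P' = [1191/418 24/19; 24/19 16/19]

x̄ = F·x = [-1, -1]
P̄ = F·P·Fᵀ + Q = [10 16; 16 48]
y = z − H·x̄ = [-1, 3]
S = H·P̄·Hᵀ + R = [349 90; 90 28]
K = P̄·Hᵀ·S⁻¹ = [131/418 -663/836; 8/19 -4/19]
x' = x̄ + K·y = [-3087/836, -39/19]
P' = (I − K·H)·P̄ = [1191/418 24/19; 24/19 16/19]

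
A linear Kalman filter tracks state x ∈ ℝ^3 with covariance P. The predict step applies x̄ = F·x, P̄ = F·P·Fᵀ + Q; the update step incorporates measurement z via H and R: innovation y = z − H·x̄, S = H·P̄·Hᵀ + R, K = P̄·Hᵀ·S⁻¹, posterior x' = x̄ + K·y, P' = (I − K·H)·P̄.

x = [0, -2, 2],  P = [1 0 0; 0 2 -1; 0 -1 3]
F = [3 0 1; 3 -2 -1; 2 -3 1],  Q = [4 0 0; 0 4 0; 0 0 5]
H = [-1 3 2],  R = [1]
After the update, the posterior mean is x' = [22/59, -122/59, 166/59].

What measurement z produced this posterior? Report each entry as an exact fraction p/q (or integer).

x̄ = F·x = [2, 2, 8]
P̄ = F·P·Fᵀ + Q = [16 8 12; 8 20 14; 12 14 36]
S = H·P̄·Hᵀ + R = [413]
K = P̄·Hᵀ·S⁻¹ = [32/413; 80/413; 102/413]
x' − x̄ = [-96/59, -240/59, -306/59] = K·y
y = (KᵀK)⁻¹·Kᵀ·(x' − x̄) = [-21]
z = y + H·x̄ = [-21] + [20] = [-1]

z = [-1]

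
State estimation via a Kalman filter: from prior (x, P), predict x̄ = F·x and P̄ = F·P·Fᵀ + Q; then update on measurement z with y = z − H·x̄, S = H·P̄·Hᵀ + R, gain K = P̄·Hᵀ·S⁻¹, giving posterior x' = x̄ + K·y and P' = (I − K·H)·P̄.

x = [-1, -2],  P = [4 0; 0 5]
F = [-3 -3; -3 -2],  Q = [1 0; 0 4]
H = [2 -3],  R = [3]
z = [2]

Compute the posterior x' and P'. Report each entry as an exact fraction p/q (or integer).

x̄ = F·x = [9, 7]
P̄ = F·P·Fᵀ + Q = [82 66; 66 60]
y = z − H·x̄ = [5]
S = H·P̄·Hᵀ + R = [79]
K = P̄·Hᵀ·S⁻¹ = [-34/79; -48/79]
x' = x̄ + K·y = [541/79, 313/79]
P' = (I − K·H)·P̄ = [5322/79 3582/79; 3582/79 2436/79]

x' = [541/79, 313/79]
P' = [5322/79 3582/79; 3582/79 2436/79]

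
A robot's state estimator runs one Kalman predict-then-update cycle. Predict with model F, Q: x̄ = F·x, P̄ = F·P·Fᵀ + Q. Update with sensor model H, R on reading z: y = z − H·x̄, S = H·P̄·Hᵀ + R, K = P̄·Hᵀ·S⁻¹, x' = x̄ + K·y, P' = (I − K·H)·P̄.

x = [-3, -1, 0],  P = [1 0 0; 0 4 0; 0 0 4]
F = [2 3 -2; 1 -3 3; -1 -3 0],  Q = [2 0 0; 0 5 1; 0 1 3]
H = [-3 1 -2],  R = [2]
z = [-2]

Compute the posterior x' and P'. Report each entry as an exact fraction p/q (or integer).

x̄ = F·x = [-9, 0, 6]
P̄ = F·P·Fᵀ + Q = [58 -58 -38; -58 78 36; -38 36 40]
y = z − H·x̄ = [-17]
S = H·P̄·Hᵀ + R = [510]
K = P̄·Hᵀ·S⁻¹ = [-26/85; 6/17; 7/51]
x' = x̄ + K·y = [-19/5, -6, 11/3]
P' = (I − K·H)·P̄ = [874/85 -50/17 -282/17; -50/17 246/17 192/17; -282/17 192/17 1550/51]

x' = [-19/5, -6, 11/3]
P' = [874/85 -50/17 -282/17; -50/17 246/17 192/17; -282/17 192/17 1550/51]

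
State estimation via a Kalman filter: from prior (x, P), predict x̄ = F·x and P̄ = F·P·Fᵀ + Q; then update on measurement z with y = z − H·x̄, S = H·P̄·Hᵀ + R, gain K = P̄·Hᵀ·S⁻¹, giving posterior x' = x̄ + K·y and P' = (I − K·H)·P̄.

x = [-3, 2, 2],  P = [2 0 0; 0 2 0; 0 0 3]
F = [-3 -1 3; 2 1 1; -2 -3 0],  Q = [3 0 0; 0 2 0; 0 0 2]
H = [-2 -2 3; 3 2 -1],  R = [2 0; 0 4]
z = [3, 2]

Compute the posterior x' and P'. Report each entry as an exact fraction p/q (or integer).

x' = [87834/22079, -198673/44158, 14313/22079]
P' = [55852/22079 -64316/22079 -1960/22079; -64316/22079 210561/44158 24355/22079; -1960/22079 24355/22079 20274/22079]

x̄ = F·x = [13, -2, 0]
P̄ = F·P·Fᵀ + Q = [50 -5 18; -5 15 -14; 18 -14 28]
y = z − H·x̄ = [25, -33]
S = H·P̄·Hᵀ + R = [426 -308; -308 430]
K = P̄·Hᵀ·S⁻¹ = [5524/22079 10221/22079; -4432/22079 -3371/44158; 8016/22079 5639/22079]
x' = x̄ + K·y = [87834/22079, -198673/44158, 14313/22079]
P' = (I − K·H)·P̄ = [55852/22079 -64316/22079 -1960/22079; -64316/22079 210561/44158 24355/22079; -1960/22079 24355/22079 20274/22079]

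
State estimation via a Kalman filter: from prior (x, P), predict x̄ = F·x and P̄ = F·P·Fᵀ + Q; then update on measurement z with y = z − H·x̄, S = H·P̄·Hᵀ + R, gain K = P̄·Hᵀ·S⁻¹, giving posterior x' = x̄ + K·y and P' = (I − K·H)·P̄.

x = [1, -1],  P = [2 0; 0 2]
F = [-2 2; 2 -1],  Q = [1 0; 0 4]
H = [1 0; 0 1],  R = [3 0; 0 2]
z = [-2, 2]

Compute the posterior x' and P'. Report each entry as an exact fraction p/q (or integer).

x' = [-103/44, 43/22]
P' = [24/11 -9/22; -9/22 17/11]

x̄ = F·x = [-4, 3]
P̄ = F·P·Fᵀ + Q = [17 -12; -12 14]
y = z − H·x̄ = [2, -1]
S = H·P̄·Hᵀ + R = [20 -12; -12 16]
K = P̄·Hᵀ·S⁻¹ = [8/11 -9/44; -3/22 17/22]
x' = x̄ + K·y = [-103/44, 43/22]
P' = (I − K·H)·P̄ = [24/11 -9/22; -9/22 17/11]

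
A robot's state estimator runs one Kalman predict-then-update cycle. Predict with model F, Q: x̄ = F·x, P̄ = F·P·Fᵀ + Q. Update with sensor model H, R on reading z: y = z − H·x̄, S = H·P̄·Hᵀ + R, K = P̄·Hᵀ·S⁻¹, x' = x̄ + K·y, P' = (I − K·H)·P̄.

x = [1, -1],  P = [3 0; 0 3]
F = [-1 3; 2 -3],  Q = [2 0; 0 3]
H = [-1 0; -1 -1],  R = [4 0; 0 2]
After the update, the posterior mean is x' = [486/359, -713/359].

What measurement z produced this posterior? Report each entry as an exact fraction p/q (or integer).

z = [-2, 1]

x̄ = F·x = [-4, 5]
P̄ = F·P·Fᵀ + Q = [32 -33; -33 42]
S = H·P̄·Hᵀ + R = [36 -1; -1 10]
K = P̄·Hᵀ·S⁻¹ = [-319/359 4/359; 321/359 -291/359]
x' − x̄ = [1922/359, -2508/359] = K·y
y = (KᵀK)⁻¹·Kᵀ·(x' − x̄) = [-6, 2]
z = y + H·x̄ = [-6, 2] + [4, -1] = [-2, 1]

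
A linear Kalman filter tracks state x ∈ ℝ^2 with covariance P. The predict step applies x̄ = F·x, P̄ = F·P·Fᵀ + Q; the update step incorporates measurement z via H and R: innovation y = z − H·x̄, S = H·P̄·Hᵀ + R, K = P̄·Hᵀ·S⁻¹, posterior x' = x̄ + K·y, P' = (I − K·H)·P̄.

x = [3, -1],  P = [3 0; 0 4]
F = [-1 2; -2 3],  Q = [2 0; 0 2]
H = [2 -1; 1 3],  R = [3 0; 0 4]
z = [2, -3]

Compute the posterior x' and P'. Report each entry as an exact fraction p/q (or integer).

x̄ = F·x = [-5, -9]
P̄ = F·P·Fᵀ + Q = [21 30; 30 50]
y = z − H·x̄ = [3, 29]
S = H·P̄·Hᵀ + R = [17 42; 42 655]
K = P̄·Hᵀ·S⁻¹ = [3198/9371 1383/9371; -1010/9371 2640/9371]
x' = x̄ + K·y = [2846/9371, -10809/9371]
P' = (I − K·H)·P̄ = [4902/9371 210/9371; 210/9371 3450/9371]

x' = [2846/9371, -10809/9371]
P' = [4902/9371 210/9371; 210/9371 3450/9371]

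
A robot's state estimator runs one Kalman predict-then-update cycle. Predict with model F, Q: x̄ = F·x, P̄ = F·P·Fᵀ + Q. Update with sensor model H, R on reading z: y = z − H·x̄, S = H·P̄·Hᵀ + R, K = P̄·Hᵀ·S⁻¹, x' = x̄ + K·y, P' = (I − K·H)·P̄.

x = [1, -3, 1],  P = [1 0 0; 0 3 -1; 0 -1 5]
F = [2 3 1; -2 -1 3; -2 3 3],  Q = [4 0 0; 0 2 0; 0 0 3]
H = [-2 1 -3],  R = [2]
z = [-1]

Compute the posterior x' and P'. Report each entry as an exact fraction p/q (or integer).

x̄ = F·x = [-6, 4, -8]
P̄ = F·P·Fᵀ + Q = [34 -6 26; -6 60 34; 26 34 61]
y = z − H·x̄ = [-41]
S = H·P̄·Hᵀ + R = [879]
K = P̄·Hᵀ·S⁻¹ = [-152/879; -10/293; -67/293]
x' = x̄ + K·y = [958/879, 1582/293, 403/293]
P' = (I − K·H)·P̄ = [6782/879 -3278/293 -2566/293; -3278/293 17280/293 7952/293; -2566/293 7952/293 4406/293]

x' = [958/879, 1582/293, 403/293]
P' = [6782/879 -3278/293 -2566/293; -3278/293 17280/293 7952/293; -2566/293 7952/293 4406/293]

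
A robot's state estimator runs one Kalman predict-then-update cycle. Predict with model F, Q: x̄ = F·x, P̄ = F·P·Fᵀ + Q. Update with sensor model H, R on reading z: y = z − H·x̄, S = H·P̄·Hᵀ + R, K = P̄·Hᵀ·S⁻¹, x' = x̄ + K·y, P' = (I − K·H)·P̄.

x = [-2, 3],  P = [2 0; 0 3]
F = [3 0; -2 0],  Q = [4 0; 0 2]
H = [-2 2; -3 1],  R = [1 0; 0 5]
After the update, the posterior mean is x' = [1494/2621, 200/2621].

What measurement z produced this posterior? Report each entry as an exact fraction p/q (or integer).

x̄ = F·x = [-6, 4]
P̄ = F·P·Fᵀ + Q = [22 -12; -12 10]
S = H·P̄·Hᵀ + R = [225 248; 248 285]
K = P̄·Hᵀ·S⁻¹ = [-36/2621 -686/2621; 1132/2621 -562/2621]
x' − x̄ = [17220/2621, -10284/2621] = K·y
y = (KᵀK)⁻¹·Kᵀ·(x' − x̄) = [-21, -24]
z = y + H·x̄ = [-21, -24] + [20, 22] = [-1, -2]

z = [-1, -2]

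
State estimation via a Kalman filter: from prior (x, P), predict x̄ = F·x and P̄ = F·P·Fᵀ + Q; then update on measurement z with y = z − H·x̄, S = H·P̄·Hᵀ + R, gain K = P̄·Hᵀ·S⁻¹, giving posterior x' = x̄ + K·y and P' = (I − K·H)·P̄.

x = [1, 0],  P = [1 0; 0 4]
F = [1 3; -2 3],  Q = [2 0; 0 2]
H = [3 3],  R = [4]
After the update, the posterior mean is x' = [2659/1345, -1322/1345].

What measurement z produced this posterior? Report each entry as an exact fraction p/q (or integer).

x̄ = F·x = [1, -2]
P̄ = F·P·Fᵀ + Q = [39 34; 34 42]
S = H·P̄·Hᵀ + R = [1345]
K = P̄·Hᵀ·S⁻¹ = [219/1345; 228/1345]
x' − x̄ = [1314/1345, 1368/1345] = K·y
y = (KᵀK)⁻¹·Kᵀ·(x' − x̄) = [6]
z = y + H·x̄ = [6] + [-3] = [3]

z = [3]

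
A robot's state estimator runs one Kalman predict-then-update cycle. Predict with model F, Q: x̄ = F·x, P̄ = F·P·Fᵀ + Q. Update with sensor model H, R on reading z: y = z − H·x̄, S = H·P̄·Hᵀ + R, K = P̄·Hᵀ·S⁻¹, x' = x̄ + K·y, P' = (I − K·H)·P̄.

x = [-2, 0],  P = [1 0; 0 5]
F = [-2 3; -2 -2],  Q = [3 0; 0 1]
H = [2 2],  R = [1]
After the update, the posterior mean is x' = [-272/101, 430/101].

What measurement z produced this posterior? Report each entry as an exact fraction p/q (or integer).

z = [3]

x̄ = F·x = [4, 4]
P̄ = F·P·Fᵀ + Q = [52 -26; -26 25]
S = H·P̄·Hᵀ + R = [101]
K = P̄·Hᵀ·S⁻¹ = [52/101; -2/101]
x' − x̄ = [-676/101, 26/101] = K·y
y = (KᵀK)⁻¹·Kᵀ·(x' − x̄) = [-13]
z = y + H·x̄ = [-13] + [16] = [3]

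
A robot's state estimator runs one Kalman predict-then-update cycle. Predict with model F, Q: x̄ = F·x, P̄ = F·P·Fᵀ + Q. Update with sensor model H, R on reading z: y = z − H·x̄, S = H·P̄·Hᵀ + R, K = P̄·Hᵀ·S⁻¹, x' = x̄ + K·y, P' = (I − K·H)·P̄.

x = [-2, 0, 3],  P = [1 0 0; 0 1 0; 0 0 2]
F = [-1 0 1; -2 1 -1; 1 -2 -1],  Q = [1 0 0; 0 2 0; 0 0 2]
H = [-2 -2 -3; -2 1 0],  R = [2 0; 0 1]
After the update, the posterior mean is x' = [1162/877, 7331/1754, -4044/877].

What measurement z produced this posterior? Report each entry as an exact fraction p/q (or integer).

z = [3, 2]

x̄ = F·x = [5, 1, -5]
P̄ = F·P·Fᵀ + Q = [4 0 -3; 0 9 -2; -3 -2 9]
S = H·P̄·Hᵀ + R = [75 -14; -14 26]
K = P̄·Hᵀ·S⁻¹ = [-43/877 -293/877; -93/877 507/1754; -193/877 31/877]
x' − x̄ = [-3223/877, 5577/1754, 341/877] = K·y
y = (KᵀK)⁻¹·Kᵀ·(x' − x̄) = [0, 11]
z = y + H·x̄ = [0, 11] + [3, -9] = [3, 2]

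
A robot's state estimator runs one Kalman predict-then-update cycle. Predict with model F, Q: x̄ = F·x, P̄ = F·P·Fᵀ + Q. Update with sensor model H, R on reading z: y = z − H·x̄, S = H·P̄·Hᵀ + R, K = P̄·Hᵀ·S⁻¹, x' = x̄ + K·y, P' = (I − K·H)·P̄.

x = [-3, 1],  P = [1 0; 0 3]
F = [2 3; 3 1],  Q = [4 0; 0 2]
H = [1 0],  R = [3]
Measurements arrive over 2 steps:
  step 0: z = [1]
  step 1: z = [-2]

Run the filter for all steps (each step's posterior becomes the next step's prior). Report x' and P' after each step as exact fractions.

step 0: x' = [13/19, -122/19], P' = [105/38 45/38; 45/38 307/38]
step 1: x' = [-9790/3989, 15095/3989], P' = [11625/3989 6138/3989; 6138/3989 57587/3989]

step 0: x̄ = F·x = [-3, -8]
step 0: P̄ = F·P·Fᵀ + Q = [35 15; 15 14]
step 0: y = z − H·x̄ = [4]
step 0: S = H·P̄·Hᵀ + R = [38]
step 0: K = P̄·Hᵀ·S⁻¹ = [35/38; 15/38]
step 0: x' = x̄ + K·y = [13/19, -122/19]
step 0: P' = (I − K·H)·P̄ = [105/38 45/38; 45/38 307/38]
step 1: x̄ = F·x = [-340/19, -83/19]
step 1: P̄ = F·P·Fᵀ + Q = [3875/38 1023/19; 1023/19 799/19]
step 1: y = z − H·x̄ = [302/19]
step 1: S = H·P̄·Hᵀ + R = [3989/38]
step 1: K = P̄·Hᵀ·S⁻¹ = [3875/3989; 2046/3989]
step 1: x' = x̄ + K·y = [-9790/3989, 15095/3989]
step 1: P' = (I − K·H)·P̄ = [11625/3989 6138/3989; 6138/3989 57587/3989]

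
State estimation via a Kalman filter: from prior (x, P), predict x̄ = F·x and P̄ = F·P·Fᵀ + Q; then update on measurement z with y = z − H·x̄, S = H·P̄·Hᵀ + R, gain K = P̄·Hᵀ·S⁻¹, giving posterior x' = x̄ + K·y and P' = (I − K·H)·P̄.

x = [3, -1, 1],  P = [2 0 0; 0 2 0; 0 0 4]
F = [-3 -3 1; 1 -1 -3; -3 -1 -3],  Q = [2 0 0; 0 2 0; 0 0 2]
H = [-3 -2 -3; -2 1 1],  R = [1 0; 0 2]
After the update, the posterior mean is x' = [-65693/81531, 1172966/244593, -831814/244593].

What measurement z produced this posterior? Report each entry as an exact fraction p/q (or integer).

z = [3, 3]

x̄ = F·x = [-5, 1, -11]
P̄ = F·P·Fᵀ + Q = [42 -12 12; -12 42 32; 12 32 58]
S = H·P̄·Hᵀ + R = [1525 -142; -142 334]
K = P̄·Hᵀ·S⁻¹ = [-9670/81531 -24616/81531; -17090/244593 64501/244593; -41072/244593 30871/244593]
x' − x̄ = [341962/81531, 928373/244593, 1858709/244593] = K·y
y = (KᵀK)⁻¹·Kᵀ·(x' − x̄) = [-43, 3]
z = y + H·x̄ = [-43, 3] + [46, 0] = [3, 3]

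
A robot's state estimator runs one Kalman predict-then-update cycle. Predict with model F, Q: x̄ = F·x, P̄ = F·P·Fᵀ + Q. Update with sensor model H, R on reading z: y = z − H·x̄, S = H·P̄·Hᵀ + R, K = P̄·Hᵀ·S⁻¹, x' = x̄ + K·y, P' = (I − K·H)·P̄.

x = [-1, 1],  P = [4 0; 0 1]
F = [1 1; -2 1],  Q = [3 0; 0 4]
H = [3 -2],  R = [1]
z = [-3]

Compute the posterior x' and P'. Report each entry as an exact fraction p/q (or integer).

x̄ = F·x = [0, 3]
P̄ = F·P·Fᵀ + Q = [8 -7; -7 21]
y = z − H·x̄ = [3]
S = H·P̄·Hᵀ + R = [241]
K = P̄·Hᵀ·S⁻¹ = [38/241; -63/241]
x' = x̄ + K·y = [114/241, 534/241]
P' = (I − K·H)·P̄ = [484/241 707/241; 707/241 1092/241]

x' = [114/241, 534/241]
P' = [484/241 707/241; 707/241 1092/241]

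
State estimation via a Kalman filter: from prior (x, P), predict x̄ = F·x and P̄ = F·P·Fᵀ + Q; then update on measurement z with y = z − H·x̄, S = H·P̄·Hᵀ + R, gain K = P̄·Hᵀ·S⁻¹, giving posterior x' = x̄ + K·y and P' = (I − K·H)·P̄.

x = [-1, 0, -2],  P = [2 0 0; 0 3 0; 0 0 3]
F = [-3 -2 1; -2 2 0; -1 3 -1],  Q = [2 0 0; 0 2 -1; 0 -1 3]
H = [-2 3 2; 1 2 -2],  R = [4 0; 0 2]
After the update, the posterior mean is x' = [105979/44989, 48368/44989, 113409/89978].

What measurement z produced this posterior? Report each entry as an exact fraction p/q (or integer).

x̄ = F·x = [1, 2, 3]
P̄ = F·P·Fᵀ + Q = [35 0 -15; 0 22 21; -15 21 35]
S = H·P̄·Hᵀ + R = [854 -210; -210 157]
K = P̄·Hᵀ·S⁻¹ = [-1025/44989 2465/6427; 8688/44989 1742/6427; 16561/89978 -178/6427]
x' − x̄ = [60990/44989, -41610/44989, -156525/89978] = K·y
y = (KᵀK)⁻¹·Kᵀ·(x' − x̄) = [-9, 3]
z = y + H·x̄ = [-9, 3] + [10, -1] = [1, 2]

z = [1, 2]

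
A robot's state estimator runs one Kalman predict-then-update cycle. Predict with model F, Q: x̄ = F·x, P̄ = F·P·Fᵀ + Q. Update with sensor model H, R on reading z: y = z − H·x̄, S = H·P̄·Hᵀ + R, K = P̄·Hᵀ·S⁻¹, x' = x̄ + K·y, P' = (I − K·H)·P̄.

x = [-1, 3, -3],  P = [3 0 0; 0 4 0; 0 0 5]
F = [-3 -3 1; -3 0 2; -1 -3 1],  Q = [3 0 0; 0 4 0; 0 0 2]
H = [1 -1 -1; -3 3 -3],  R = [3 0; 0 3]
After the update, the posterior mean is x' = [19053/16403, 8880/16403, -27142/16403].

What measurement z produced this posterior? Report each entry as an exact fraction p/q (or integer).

x̄ = F·x = [-9, -3, -11]
P̄ = F·P·Fᵀ + Q = [71 37 50; 37 51 19; 50 19 46]
S = H·P̄·Hᵀ + R = [35 -6; -6 1407]
K = P̄·Hᵀ·S⁻¹ = [-8008/16403 -2972/16403; -15507/16403 -241/16403; -7497/16403 -2725/16403]
x' − x̄ = [166680/16403, 58089/16403, 153291/16403] = K·y
y = (KᵀK)⁻¹·Kᵀ·(x' − x̄) = [-3, -48]
z = y + H·x̄ = [-3, -48] + [5, 51] = [2, 3]

z = [2, 3]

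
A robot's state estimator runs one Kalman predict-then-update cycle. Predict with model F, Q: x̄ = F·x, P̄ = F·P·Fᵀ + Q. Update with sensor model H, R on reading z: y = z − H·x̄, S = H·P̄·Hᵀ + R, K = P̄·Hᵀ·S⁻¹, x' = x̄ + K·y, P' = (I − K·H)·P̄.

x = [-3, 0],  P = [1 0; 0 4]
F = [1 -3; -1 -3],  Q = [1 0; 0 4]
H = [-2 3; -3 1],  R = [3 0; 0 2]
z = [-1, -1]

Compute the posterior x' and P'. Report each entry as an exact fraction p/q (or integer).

x' = [2317/8522, 325/8522]
P' = [7221/17044 7203/17044; 7203/17044 11901/17044]

x̄ = F·x = [-3, 3]
P̄ = F·P·Fᵀ + Q = [38 35; 35 41]
y = z − H·x̄ = [-16, -13]
S = H·P̄·Hᵀ + R = [104 -34; -34 175]
K = P̄·Hᵀ·S⁻¹ = [2389/17044 -3615/8522; 7099/17044 -2427/8522]
x' = x̄ + K·y = [2317/8522, 325/8522]
P' = (I − K·H)·P̄ = [7221/17044 7203/17044; 7203/17044 11901/17044]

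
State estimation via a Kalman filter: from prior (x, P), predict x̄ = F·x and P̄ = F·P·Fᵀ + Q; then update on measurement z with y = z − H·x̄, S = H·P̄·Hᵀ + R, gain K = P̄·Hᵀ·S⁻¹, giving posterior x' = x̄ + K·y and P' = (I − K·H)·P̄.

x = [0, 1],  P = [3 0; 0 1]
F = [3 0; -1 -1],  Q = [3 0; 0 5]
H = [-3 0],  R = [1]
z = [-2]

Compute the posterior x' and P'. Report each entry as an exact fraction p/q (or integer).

x' = [180/271, -325/271]
P' = [30/271 -9/271; -9/271 1710/271]

x̄ = F·x = [0, -1]
P̄ = F·P·Fᵀ + Q = [30 -9; -9 9]
y = z − H·x̄ = [-2]
S = H·P̄·Hᵀ + R = [271]
K = P̄·Hᵀ·S⁻¹ = [-90/271; 27/271]
x' = x̄ + K·y = [180/271, -325/271]
P' = (I − K·H)·P̄ = [30/271 -9/271; -9/271 1710/271]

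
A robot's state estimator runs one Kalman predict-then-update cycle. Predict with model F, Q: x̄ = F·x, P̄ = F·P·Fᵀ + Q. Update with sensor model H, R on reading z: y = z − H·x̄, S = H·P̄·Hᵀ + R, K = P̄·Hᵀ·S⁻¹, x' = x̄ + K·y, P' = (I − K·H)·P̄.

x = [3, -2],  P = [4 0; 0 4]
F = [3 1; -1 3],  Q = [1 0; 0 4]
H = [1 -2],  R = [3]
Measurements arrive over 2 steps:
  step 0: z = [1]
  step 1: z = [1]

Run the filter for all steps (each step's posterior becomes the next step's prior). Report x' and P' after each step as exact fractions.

step 0: x' = [139/55, 3/5], P' = [7339/220 82/5; 82/5 44/5]
step 1: x' = [-1337/745, -1079/745], P' = [258967/3725 123029/3725; 123029/3725 61048/3725]

step 0: x̄ = F·x = [7, -9]
step 0: P̄ = F·P·Fᵀ + Q = [41 0; 0 44]
step 0: y = z − H·x̄ = [-24]
step 0: S = H·P̄·Hᵀ + R = [220]
step 0: K = P̄·Hᵀ·S⁻¹ = [41/220; -2/5]
step 0: x' = x̄ + K·y = [139/55, 3/5]
step 0: P' = (I − K·H)·P̄ = [7339/220 82/5; 82/5 44/5]
step 1: x̄ = F·x = [90/11, -8/11]
step 1: P̄ = F·P·Fᵀ + Q = [17971/44 2531/44; 2531/44 799/44]
step 1: y = z − H·x̄ = [-95/11]
step 1: S = H·P̄·Hᵀ + R = [11175/44]
step 1: K = P̄·Hᵀ·S⁻¹ = [4303/3725; 311/3725]
step 1: x' = x̄ + K·y = [-1337/745, -1079/745]
step 1: P' = (I − K·H)·P̄ = [258967/3725 123029/3725; 123029/3725 61048/3725]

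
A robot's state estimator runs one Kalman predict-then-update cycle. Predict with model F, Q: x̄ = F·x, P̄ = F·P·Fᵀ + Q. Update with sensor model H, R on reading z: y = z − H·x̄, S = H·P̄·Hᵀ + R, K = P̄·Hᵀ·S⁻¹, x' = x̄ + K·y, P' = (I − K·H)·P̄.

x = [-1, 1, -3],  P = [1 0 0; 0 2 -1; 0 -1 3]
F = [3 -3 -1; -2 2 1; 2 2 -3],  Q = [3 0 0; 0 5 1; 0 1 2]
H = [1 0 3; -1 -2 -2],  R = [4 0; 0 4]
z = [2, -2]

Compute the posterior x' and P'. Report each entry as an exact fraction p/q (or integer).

x̄ = F·x = [-3, 1, 9]
P̄ = F·P·Fᵀ + Q = [27 -16 -4; -16 16 0; -4 0 53]
y = z − H·x̄ = [-22, 15]
S = H·P̄·Hᵀ + R = [484 -293; -293 227]
K = P̄·Hᵀ·S⁻¹ = [7214/24019 10687/24019; -8320/24019 -12432/24019; 5299/24019 -3953/24019]
x' = x̄ + K·y = [-70460/24019, 20579/24019, 40298/24019]
P' = (I − K·H)·P̄ = [401372/24019 -97888/24019 -124172/24019; -97888/24019 52272/24019 21536/24019; -124172/24019 21536/24019 48456/24019]

x' = [-70460/24019, 20579/24019, 40298/24019]
P' = [401372/24019 -97888/24019 -124172/24019; -97888/24019 52272/24019 21536/24019; -124172/24019 21536/24019 48456/24019]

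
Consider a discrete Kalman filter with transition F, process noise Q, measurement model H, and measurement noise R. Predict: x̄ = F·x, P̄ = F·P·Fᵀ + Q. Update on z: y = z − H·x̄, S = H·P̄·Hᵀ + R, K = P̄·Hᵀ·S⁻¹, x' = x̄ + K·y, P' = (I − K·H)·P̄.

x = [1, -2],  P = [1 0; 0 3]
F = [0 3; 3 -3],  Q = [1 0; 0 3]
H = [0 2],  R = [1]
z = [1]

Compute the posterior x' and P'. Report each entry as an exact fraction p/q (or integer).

x̄ = F·x = [-6, 9]
P̄ = F·P·Fᵀ + Q = [28 -27; -27 39]
y = z − H·x̄ = [-17]
S = H·P̄·Hᵀ + R = [157]
K = P̄·Hᵀ·S⁻¹ = [-54/157; 78/157]
x' = x̄ + K·y = [-24/157, 87/157]
P' = (I − K·H)·P̄ = [1480/157 -27/157; -27/157 39/157]

x' = [-24/157, 87/157]
P' = [1480/157 -27/157; -27/157 39/157]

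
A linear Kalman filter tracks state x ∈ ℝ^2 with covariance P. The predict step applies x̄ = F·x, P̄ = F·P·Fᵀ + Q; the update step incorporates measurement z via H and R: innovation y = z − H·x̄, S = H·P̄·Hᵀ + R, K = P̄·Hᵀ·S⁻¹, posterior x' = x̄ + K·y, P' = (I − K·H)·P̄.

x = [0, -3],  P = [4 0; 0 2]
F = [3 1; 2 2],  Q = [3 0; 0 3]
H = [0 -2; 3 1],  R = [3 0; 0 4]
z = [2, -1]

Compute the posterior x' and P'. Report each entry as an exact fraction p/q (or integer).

x' = [1087/6882, -2937/2294]
P' = [6629/13764 -857/4588; -857/4588 3015/4588]

x̄ = F·x = [-3, -6]
P̄ = F·P·Fᵀ + Q = [41 28; 28 27]
y = z − H·x̄ = [-10, 14]
S = H·P̄·Hᵀ + R = [111 -222; -222 568]
K = P̄·Hᵀ·S⁻¹ = [857/6882 39/124; -1005/2294 3/124]
x' = x̄ + K·y = [1087/6882, -2937/2294]
P' = (I − K·H)·P̄ = [6629/13764 -857/4588; -857/4588 3015/4588]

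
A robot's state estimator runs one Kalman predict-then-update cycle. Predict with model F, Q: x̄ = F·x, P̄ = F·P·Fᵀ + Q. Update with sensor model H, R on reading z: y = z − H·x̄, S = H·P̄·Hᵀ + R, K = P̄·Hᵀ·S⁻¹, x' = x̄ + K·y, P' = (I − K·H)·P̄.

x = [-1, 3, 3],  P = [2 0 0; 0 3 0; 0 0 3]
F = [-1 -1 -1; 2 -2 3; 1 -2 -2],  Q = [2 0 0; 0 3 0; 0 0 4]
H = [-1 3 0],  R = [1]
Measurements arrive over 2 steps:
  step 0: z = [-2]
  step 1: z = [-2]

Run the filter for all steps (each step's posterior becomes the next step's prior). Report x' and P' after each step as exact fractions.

step 0: x̄ = F·x = [-5, 1, -13]
step 0: P̄ = F·P·Fᵀ + Q = [10 -7 10; -7 50 -2; 10 -2 30]
step 0: y = z − H·x̄ = [-10]
step 0: S = H·P̄·Hᵀ + R = [503]
step 0: K = P̄·Hᵀ·S⁻¹ = [-31/503; 157/503; -16/503]
step 0: x' = x̄ + K·y = [-2205/503, -1067/503, -6379/503]
step 0: P' = (I − K·H)·P̄ = [4069/503 1346/503 4534/503; 1346/503 501/503 1506/503; 4534/503 1506/503 14834/503]
step 1: x̄ = F·x = [9651/503, -21413/503, 12687/503]
step 1: P̄ = F·P·Fᵀ + Q = [35182/503 -75814/503 38505/503; -75814/503 178863/503 -94484/503; 38505/503 -94484/503 55949/503]
step 1: y = z − H·x̄ = [72884/503]
step 1: S = H·P̄·Hᵀ + R = [2100336/503]
step 1: K = P̄·Hᵀ·S⁻¹ = [-16414/131271; 612403/2100336; -107319/700112]
step 1: x' = x̄ + K·y = [1055/987, -1271/3948, 3963/1316]
step 1: P' = (I − K·H)·P̄ = [611662/131271 198416/131271 -152427/43757; 198416/131271 1262353/2100336 -848717/700112; -152427/43757 -848717/700112 9181835/700112]

step 0: x' = [-2205/503, -1067/503, -6379/503], P' = [4069/503 1346/503 4534/503; 1346/503 501/503 1506/503; 4534/503 1506/503 14834/503]
step 1: x' = [1055/987, -1271/3948, 3963/1316], P' = [611662/131271 198416/131271 -152427/43757; 198416/131271 1262353/2100336 -848717/700112; -152427/43757 -848717/700112 9181835/700112]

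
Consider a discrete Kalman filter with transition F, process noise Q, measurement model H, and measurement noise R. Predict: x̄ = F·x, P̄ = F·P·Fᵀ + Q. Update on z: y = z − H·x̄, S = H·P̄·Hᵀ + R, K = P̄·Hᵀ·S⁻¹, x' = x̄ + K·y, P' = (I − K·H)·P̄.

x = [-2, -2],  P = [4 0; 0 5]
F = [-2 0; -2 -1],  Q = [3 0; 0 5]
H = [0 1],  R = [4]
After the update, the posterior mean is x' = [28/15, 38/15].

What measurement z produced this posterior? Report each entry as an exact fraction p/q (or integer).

x̄ = F·x = [4, 6]
P̄ = F·P·Fᵀ + Q = [19 16; 16 26]
S = H·P̄·Hᵀ + R = [30]
K = P̄·Hᵀ·S⁻¹ = [8/15; 13/15]
x' − x̄ = [-32/15, -52/15] = K·y
y = (KᵀK)⁻¹·Kᵀ·(x' − x̄) = [-4]
z = y + H·x̄ = [-4] + [6] = [2]

z = [2]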